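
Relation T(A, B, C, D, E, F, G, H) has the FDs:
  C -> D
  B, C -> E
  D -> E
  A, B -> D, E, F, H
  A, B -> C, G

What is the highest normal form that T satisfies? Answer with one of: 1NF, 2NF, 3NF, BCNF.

Candidate key: {A, B}. Prime attributes: {A, B}.
C -> D breaks BCNF: {C}⁺ = {C, D, E}, so {C} is not a superkey.
C -> D determines the non-prime attribute {D} from a non-superkey — 3NF is violated.
Checking every proper subset of each key, none determines a non-prime attribute — 2NF is satisfied.

2NF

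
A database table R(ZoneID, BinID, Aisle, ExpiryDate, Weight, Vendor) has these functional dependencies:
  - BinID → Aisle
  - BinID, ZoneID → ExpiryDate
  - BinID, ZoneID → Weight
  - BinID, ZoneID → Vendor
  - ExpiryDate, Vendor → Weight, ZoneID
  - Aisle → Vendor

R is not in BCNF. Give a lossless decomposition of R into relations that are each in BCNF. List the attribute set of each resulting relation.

Candidate keys of the original relation: {BinID, ExpiryDate}, {BinID, ZoneID}.
In {Aisle, BinID, ExpiryDate, Vendor, Weight, ZoneID}, {BinID} is not a superkey ({BinID}⁺ restricted to this set is {Aisle, BinID, Vendor}), so split on BinID → Aisle, Vendor into {Aisle, BinID, Vendor} and {BinID, ExpiryDate, Weight, ZoneID}.
In {Aisle, BinID, Vendor}, {Aisle} is not a superkey ({Aisle}⁺ restricted to this set is {Aisle, Vendor}), so split on Aisle → Vendor into {Aisle, Vendor} and {Aisle, BinID}.
{Aisle, Vendor}: every determinant is a superkey — BCNF.
{Aisle, BinID}: every determinant is a superkey — BCNF.
{BinID, ExpiryDate, Weight, ZoneID}: every determinant is a superkey — BCNF.

{Aisle, BinID}; {Aisle, Vendor}; {BinID, ExpiryDate, Weight, ZoneID}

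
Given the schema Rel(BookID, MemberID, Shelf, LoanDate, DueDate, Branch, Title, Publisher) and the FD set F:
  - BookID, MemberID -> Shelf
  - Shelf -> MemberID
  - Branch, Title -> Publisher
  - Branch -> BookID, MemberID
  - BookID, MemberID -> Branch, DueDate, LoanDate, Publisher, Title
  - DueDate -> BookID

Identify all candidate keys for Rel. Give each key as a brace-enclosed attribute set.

{Branch}⁺ = {BookID, Branch, DueDate, LoanDate, MemberID, Publisher, Shelf, Title} — all of the relation — so {Branch} is a candidate key.
{BookID, MemberID}⁺ = {BookID, Branch, DueDate, LoanDate, MemberID, Publisher, Shelf, Title} — all of the relation — so {BookID, MemberID} is a candidate key.
{BookID, Shelf}⁺ = {BookID, Branch, DueDate, LoanDate, MemberID, Publisher, Shelf, Title} — all of the relation — so {BookID, Shelf} is a candidate key.
{DueDate, MemberID}⁺ = {BookID, Branch, DueDate, LoanDate, MemberID, Publisher, Shelf, Title} — all of the relation — so {DueDate, MemberID} is a candidate key.
{DueDate, Shelf}⁺ = {BookID, Branch, DueDate, LoanDate, MemberID, Publisher, Shelf, Title} — all of the relation — so {DueDate, Shelf} is a candidate key.
No proper subset of any of these is a key, and no other minimal superkey exists.

{BookID, MemberID}, {BookID, Shelf}, {Branch}, {DueDate, MemberID}, {DueDate, Shelf}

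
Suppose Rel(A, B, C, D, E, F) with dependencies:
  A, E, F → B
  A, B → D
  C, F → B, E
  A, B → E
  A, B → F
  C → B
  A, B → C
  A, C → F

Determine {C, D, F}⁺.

Start with {C, D, F}.
C, F → B, E applies; add {B, E} → now {B, C, D, E, F}.
No further FD applies.

{B, C, D, E, F}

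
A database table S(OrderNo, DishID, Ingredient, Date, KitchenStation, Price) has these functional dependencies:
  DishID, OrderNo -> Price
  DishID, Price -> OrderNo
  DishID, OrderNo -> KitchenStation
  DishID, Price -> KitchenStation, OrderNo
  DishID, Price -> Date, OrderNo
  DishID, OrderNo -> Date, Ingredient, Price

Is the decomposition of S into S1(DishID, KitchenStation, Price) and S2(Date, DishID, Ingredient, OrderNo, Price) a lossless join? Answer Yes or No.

S1 ∩ S2 = {DishID, Price}; its closure under F is {Date, DishID, Ingredient, KitchenStation, OrderNo, Price}.
S1 is contained in that closure, so S1 ∩ S2 -> S1 holds and the join is lossless.

Yes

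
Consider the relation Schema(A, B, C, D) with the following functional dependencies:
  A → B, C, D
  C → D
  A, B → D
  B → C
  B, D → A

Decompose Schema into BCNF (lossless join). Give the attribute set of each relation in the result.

Candidate keys of the original relation: {A}, {B}.
Within {A, B, C, D}: {C}⁺ ∩ {A, B, C, D} = {C, D}, not the whole set, so C → D violates BCNF; decompose into {C, D} and {A, B, C}.
{C, D} has no BCNF violation.
{A, B, C} has no BCNF violation.

{A, B, C}; {C, D}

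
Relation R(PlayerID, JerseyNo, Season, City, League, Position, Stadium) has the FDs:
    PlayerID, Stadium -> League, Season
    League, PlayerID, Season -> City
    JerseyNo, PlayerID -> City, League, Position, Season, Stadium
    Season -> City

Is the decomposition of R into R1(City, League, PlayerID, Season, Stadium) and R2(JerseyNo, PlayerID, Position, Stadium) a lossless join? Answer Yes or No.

Yes

The shared attributes are {PlayerID, Stadium} and {PlayerID, Stadium}⁺ = {City, League, PlayerID, Season, Stadium}.
R1 is contained in that closure, so R1 ∩ R2 -> R1 holds and the join is lossless.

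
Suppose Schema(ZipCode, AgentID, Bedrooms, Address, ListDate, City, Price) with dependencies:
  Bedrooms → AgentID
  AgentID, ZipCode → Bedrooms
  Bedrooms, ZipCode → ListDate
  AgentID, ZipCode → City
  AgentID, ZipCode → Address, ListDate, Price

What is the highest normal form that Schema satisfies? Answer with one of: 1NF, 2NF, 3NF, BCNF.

3NF

Candidate keys: {AgentID, ZipCode}, {Bedrooms, ZipCode}. Prime attributes: {AgentID, Bedrooms, ZipCode}.
For Bedrooms → AgentID we have {Bedrooms}⁺ = {AgentID, Bedrooms}; {Bedrooms} is not a superkey, so BCNF fails.
Its right-hand attributes {AgentID} are all prime, as are those of every other non-superkey FD — the relation is in 3NF.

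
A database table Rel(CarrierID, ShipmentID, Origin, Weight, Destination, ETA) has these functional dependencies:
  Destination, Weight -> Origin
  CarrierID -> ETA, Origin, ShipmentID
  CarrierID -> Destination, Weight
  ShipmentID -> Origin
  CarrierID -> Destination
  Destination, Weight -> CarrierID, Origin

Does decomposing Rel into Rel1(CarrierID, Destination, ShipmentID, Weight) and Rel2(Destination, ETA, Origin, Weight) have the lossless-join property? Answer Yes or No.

Rel1 ∩ Rel2 = {Destination, Weight}; its closure under F is {CarrierID, Destination, ETA, Origin, ShipmentID, Weight}.
This includes all of Rel1, so the common attributes are a superkey of Rel1 — the join is lossless.

Yes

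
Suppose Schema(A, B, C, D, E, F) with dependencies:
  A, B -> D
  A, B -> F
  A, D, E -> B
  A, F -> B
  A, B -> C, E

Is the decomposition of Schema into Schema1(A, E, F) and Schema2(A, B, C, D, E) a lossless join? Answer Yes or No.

The shared attributes are {A, E} and {A, E}⁺ = {A, E}.
Neither Schema1 nor Schema2 is contained in that closure, so the decomposition is lossy.

No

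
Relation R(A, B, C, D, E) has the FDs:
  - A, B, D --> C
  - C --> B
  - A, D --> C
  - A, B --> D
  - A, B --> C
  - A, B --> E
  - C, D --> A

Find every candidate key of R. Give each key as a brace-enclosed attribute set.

{A, B}⁺ = {A, B, C, D, E}, which is every attribute, so {A, B} is a candidate key.
{A, C}⁺ = {A, B, C, D, E}, which is every attribute, so {A, C} is a candidate key.
{A, D}⁺ = {A, B, C, D, E}, which is every attribute, so {A, D} is a candidate key.
{C, D}⁺ = {A, B, C, D, E}, which is every attribute, so {C, D} is a candidate key.
Any other superkey properly contains one of these, so there are no further candidate keys.

{A, B}, {A, C}, {A, D}, {C, D}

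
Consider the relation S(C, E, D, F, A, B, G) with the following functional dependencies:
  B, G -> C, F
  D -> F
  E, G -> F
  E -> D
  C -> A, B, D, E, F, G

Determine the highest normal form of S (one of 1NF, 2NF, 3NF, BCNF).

Candidate keys: {B, G}, {C}. Prime attributes: {B, C, G}.
D -> F: {D}⁺ = {D, F}, which is not all of the attributes, so the left side is not a superkey — BCNF is violated.
D -> F has non-prime {F} on the right and a non-superkey on the left, so 3NF fails.
Checking every proper subset of each key, none determines a non-prime attribute — 2NF is satisfied.

2NF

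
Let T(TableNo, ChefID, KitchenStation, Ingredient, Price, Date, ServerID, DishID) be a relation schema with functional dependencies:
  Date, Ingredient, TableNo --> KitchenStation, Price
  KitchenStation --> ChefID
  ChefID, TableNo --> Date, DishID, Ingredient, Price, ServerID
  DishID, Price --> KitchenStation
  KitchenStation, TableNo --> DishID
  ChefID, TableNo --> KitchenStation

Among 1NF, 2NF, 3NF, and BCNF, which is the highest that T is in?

Candidate keys: {ChefID, TableNo}, {Date, Ingredient, TableNo}, {DishID, Price, TableNo}, {KitchenStation, TableNo}. Prime attributes: {ChefID, Date, DishID, Ingredient, KitchenStation, Price, TableNo}.
KitchenStation --> ChefID: {KitchenStation}⁺ = {ChefID, KitchenStation}, which is not all of the attributes, so the left side is not a superkey — BCNF is violated.
Its right-hand attributes {ChefID} are all prime, as are those of every other non-superkey FD — the relation is in 3NF.

3NF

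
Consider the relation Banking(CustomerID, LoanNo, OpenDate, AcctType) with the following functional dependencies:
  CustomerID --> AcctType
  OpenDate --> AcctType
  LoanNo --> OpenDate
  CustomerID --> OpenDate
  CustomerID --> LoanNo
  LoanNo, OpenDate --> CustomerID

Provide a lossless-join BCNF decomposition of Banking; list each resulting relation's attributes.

Candidate keys of the original relation: {CustomerID}, {LoanNo}.
In {AcctType, CustomerID, LoanNo, OpenDate}, {OpenDate} is not a superkey ({OpenDate}⁺ restricted to this set is {AcctType, OpenDate}), so split on OpenDate --> AcctType into {AcctType, OpenDate} and {CustomerID, LoanNo, OpenDate}.
{AcctType, OpenDate} is in BCNF.
{CustomerID, LoanNo, OpenDate} is in BCNF.

{AcctType, OpenDate}; {CustomerID, LoanNo, OpenDate}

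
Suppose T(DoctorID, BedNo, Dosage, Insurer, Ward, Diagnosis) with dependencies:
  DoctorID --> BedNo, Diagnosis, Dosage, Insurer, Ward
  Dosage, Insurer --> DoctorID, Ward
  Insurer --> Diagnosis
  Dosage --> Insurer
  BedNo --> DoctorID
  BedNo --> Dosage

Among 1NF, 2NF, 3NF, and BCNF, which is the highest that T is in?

2NF

Candidate keys: {BedNo}, {DoctorID}, {Dosage}. Prime attributes: {BedNo, DoctorID, Dosage}.
Insurer --> Diagnosis: {Insurer}⁺ = {Diagnosis, Insurer}, which is not all of the attributes, so the left side is not a superkey — BCNF is violated.
Insurer --> Diagnosis has non-prime {Diagnosis} on the right and a non-superkey on the left, so 3NF fails.
Every candidate key is a single attribute, so no partial dependency is possible; 2NF holds.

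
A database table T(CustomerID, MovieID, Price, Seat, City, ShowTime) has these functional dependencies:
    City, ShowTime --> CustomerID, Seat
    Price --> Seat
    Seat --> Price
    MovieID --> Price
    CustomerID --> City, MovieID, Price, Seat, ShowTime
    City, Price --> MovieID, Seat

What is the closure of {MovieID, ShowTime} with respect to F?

{MovieID, Price, Seat, ShowTime}

Start with {MovieID, ShowTime}.
MovieID --> Price applies; add {Price} → now {MovieID, Price, ShowTime}.
Price --> Seat applies; add {Seat} → now {MovieID, Price, Seat, ShowTime}.
No further FD applies.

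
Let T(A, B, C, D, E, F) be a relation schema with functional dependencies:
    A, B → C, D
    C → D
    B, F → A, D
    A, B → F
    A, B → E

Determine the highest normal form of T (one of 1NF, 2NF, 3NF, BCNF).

Candidate keys: {A, B}, {B, F}. Prime attributes: {A, B, F}.
C → D: {C}⁺ = {C, D}, which is not all of the attributes, so the left side is not a superkey — BCNF is violated.
C → D has non-prime {D} on the right and a non-superkey on the left, so 3NF fails.
No non-prime attribute depends on a proper subset of any candidate key, so 2NF holds.

2NF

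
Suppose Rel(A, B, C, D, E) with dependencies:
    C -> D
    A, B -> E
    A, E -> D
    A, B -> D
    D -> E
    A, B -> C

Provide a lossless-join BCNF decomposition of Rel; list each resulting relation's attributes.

Candidate key of the original relation: {A, B}.
{A, B, C, D, E}: {C} determines {C, D, E} here but is not a superkey — split on C -> D, E, giving {C, D, E} and {A, B, C}.
{C, D, E}: {D} determines {D, E} here but is not a superkey — split on D -> E, giving {D, E} and {C, D}.
{D, E} has no BCNF violation.
{C, D} has no BCNF violation.
{A, B, C} has no BCNF violation.

{A, B, C}; {C, D}; {D, E}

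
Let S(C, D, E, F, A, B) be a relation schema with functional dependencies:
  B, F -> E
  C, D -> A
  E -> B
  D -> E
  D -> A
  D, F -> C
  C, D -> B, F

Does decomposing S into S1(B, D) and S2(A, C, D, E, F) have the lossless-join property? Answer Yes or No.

Yes

The shared attributes are {D} and {D}⁺ = {A, B, D, E}.
Since S1 ⊆ {A, B, D, E}, the intersection is a superkey of S1; the decomposition is lossless.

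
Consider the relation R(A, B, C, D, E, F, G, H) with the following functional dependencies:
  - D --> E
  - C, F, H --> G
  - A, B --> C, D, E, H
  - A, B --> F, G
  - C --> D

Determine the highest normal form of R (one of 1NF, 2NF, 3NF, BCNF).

2NF

Candidate key: {A, B}. Prime attributes: {A, B}.
D --> E: {D}⁺ = {D, E}, which is not all of the attributes, so the left side is not a superkey — BCNF is violated.
D --> E determines the non-prime attribute {E} from a non-superkey — 3NF is violated.
No proper subset of a key has a non-prime attribute in its closure, so there is no partial dependency; 2NF holds.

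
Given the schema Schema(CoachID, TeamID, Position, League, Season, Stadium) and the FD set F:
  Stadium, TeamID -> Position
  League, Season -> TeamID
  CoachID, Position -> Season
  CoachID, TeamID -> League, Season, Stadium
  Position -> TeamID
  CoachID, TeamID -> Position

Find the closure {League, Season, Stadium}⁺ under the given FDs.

Start with {League, Season, Stadium}.
League, Season -> TeamID applies; add {TeamID} → now {League, Season, Stadium, TeamID}.
Stadium, TeamID -> Position applies; add {Position} → now {League, Position, Season, Stadium, TeamID}.
No further FD applies.

{League, Position, Season, Stadium, TeamID}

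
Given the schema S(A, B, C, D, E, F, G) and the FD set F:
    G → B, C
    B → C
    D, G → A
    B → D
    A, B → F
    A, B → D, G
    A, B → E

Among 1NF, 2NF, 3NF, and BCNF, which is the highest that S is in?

1NF

Candidate keys: {A, B}, {G}. Prime attributes: {A, B, G}.
B → C: {B}⁺ = {B, C, D}, which is not all of the attributes, so the left side is not a superkey — BCNF is violated.
B → C determines the non-prime attribute {C} from a non-superkey — 3NF is violated.
{B} is a proper subset of the key {A, B}, and {B}⁺ contains the non-prime attributes {C, D} — a partial dependency, so 2NF is violated.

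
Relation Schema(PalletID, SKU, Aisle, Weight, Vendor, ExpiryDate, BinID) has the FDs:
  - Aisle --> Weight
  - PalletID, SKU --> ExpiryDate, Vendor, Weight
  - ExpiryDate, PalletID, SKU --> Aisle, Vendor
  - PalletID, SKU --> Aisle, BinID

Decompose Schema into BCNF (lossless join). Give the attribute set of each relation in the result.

{Aisle, BinID, ExpiryDate, PalletID, SKU, Vendor}; {Aisle, Weight}

Candidate key of the original relation: {PalletID, SKU}.
In {Aisle, BinID, ExpiryDate, PalletID, SKU, Vendor, Weight}, {Aisle} is not a superkey ({Aisle}⁺ restricted to this set is {Aisle, Weight}), so split on Aisle --> Weight into {Aisle, Weight} and {Aisle, BinID, ExpiryDate, PalletID, SKU, Vendor}.
{Aisle, Weight} has no BCNF violation.
{Aisle, BinID, ExpiryDate, PalletID, SKU, Vendor} has no BCNF violation.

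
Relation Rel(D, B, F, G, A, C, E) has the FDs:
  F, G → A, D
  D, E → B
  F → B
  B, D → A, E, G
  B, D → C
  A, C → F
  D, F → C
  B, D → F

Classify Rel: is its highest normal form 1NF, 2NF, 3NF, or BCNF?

Candidate keys: {A, C, D}, {A, C, G}, {B, D}, {D, E}, {D, F}, {F, G}. Prime attributes: {A, B, C, D, E, F, G}.
For F → B we have {F}⁺ = {B, F}; {F} is not a superkey, so BCNF fails.
Its right-hand attributes {B} are all prime, as are those of every other non-superkey FD — the relation is in 3NF.

3NF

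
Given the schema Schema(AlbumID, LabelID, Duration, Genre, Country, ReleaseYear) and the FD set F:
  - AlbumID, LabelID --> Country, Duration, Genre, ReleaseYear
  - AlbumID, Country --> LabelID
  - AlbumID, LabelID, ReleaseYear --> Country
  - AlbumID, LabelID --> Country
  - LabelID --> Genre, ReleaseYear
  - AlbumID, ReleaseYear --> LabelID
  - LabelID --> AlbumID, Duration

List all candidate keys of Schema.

{LabelID}⁺ = {AlbumID, Country, Duration, Genre, LabelID, ReleaseYear} — all of the relation — so {LabelID} is a candidate key.
{AlbumID, Country}⁺ = {AlbumID, Country, Duration, Genre, LabelID, ReleaseYear} — all of the relation — so {AlbumID, Country} is a candidate key.
{AlbumID, ReleaseYear}⁺ = {AlbumID, Country, Duration, Genre, LabelID, ReleaseYear} — all of the relation — so {AlbumID, ReleaseYear} is a candidate key.
These are minimal and exhaustive — every other superkey contains one of them.

{AlbumID, Country}, {AlbumID, ReleaseYear}, {LabelID}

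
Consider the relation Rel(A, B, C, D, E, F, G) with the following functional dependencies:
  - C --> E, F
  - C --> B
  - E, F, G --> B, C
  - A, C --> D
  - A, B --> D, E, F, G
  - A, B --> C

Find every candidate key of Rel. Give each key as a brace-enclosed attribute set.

{A, B}, {A, C}, {A, E, F, G}

Attributes never on any right-hand side: {A} — every candidate key must contain it.
Closure of {A, B} is {A, B, C, D, E, F, G}, the whole schema; {A, B} is a candidate key.
Closure of {A, C} is {A, B, C, D, E, F, G}, the whole schema; {A, C} is a candidate key.
Closure of {A, E, F, G} is {A, B, C, D, E, F, G}, the whole schema; {A, E, F, G} is a candidate key.
These are minimal and exhaustive — every other superkey contains one of them.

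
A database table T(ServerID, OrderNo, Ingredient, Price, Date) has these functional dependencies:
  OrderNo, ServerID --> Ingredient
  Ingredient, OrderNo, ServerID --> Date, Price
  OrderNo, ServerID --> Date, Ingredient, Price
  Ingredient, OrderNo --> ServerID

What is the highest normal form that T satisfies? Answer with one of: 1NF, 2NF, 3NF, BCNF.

BCNF

Candidate keys: {Ingredient, OrderNo}, {OrderNo, ServerID}. Prime attributes: {Ingredient, OrderNo, ServerID}.
Each dependency's left side is a superkey — BCNF holds.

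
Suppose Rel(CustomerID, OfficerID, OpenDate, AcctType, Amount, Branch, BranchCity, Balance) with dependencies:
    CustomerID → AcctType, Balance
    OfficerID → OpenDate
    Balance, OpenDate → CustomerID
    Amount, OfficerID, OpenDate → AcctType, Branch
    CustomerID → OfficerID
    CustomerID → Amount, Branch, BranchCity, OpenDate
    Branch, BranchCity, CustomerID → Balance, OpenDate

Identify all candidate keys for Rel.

{Balance, OfficerID}, {Balance, OpenDate}, {CustomerID}

{CustomerID}⁺ = {AcctType, Amount, Balance, Branch, BranchCity, CustomerID, OfficerID, OpenDate} — all of the relation — so {CustomerID} is a candidate key.
{Balance, OfficerID}⁺ = {AcctType, Amount, Balance, Branch, BranchCity, CustomerID, OfficerID, OpenDate} — all of the relation — so {Balance, OfficerID} is a candidate key.
{Balance, OpenDate}⁺ = {AcctType, Amount, Balance, Branch, BranchCity, CustomerID, OfficerID, OpenDate} — all of the relation — so {Balance, OpenDate} is a candidate key.
Any other superkey properly contains one of these, so there are no further candidate keys.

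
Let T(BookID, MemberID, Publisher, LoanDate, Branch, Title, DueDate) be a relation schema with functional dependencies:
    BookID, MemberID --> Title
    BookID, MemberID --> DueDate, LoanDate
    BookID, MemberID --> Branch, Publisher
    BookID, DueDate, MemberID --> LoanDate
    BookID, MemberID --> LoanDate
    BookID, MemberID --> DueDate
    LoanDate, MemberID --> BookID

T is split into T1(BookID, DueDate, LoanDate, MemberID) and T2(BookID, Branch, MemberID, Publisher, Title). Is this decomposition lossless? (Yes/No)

T1 ∩ T2 = {BookID, MemberID}; its closure under F is {BookID, Branch, DueDate, LoanDate, MemberID, Publisher, Title}.
T1 is contained in that closure, so T1 ∩ T2 --> T1 holds and the join is lossless.

Yes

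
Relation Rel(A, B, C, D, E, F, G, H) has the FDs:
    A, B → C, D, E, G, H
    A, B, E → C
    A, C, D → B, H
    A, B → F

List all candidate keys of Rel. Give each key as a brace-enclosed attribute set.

{A} never appears on the right of any FD, so every key must include it.
{A, B}⁺ = {A, B, C, D, E, F, G, H}, which is every attribute, so {A, B} is a candidate key.
{A, C, D}⁺ = {A, B, C, D, E, F, G, H}, which is every attribute, so {A, C, D} is a candidate key.
No proper subset of any of these is a key, and no other minimal superkey exists.

{A, B}, {A, C, D}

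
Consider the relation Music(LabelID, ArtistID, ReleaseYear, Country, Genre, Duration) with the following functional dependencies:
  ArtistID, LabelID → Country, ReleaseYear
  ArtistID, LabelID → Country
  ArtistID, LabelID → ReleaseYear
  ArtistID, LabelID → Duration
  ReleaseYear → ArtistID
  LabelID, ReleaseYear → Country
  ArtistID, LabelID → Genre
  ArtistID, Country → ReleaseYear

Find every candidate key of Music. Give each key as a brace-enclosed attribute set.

{ArtistID, LabelID}, {LabelID, ReleaseYear}

No FD produces {LabelID}, so it must be in every candidate key.
{ArtistID, LabelID} is a candidate key since {ArtistID, LabelID}⁺ = {ArtistID, Country, Duration, Genre, LabelID, ReleaseYear} covers every attribute.
{LabelID, ReleaseYear} is a candidate key since {LabelID, ReleaseYear}⁺ = {ArtistID, Country, Duration, Genre, LabelID, ReleaseYear} covers every attribute.
These are minimal and exhaustive — every other superkey contains one of them.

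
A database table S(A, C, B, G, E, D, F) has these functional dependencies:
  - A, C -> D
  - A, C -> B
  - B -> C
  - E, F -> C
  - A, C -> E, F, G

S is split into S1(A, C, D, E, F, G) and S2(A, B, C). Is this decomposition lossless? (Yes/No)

Yes

Common attributes: {A, C}; their closure is {A, B, C, D, E, F, G}.
This includes all of S1, so the common attributes are a superkey of S1 — the join is lossless.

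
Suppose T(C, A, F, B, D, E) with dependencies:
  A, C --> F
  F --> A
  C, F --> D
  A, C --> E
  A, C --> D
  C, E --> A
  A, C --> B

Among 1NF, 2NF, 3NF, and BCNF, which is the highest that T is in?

3NF

Candidate keys: {A, C}, {C, E}, {C, F}. Prime attributes: {A, C, E, F}.
For F --> A we have {F}⁺ = {A, F}; {F} is not a superkey, so BCNF fails.
But every attribute on its right side ({A}) is prime, and the same holds for every other non-superkey FD, so 3NF still holds.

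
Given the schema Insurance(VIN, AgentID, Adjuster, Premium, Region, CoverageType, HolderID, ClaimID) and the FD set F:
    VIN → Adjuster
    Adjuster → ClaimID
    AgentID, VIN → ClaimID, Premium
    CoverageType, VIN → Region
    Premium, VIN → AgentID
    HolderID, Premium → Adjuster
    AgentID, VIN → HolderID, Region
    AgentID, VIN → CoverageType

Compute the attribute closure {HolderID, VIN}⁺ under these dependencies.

Start with {HolderID, VIN}.
VIN → Adjuster applies; add {Adjuster} → now {Adjuster, HolderID, VIN}.
Adjuster → ClaimID applies; add {ClaimID} → now {Adjuster, ClaimID, HolderID, VIN}.
No further FD applies.

{Adjuster, ClaimID, HolderID, VIN}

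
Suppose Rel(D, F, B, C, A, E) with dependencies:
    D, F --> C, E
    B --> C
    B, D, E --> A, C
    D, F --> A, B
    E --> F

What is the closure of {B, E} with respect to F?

Start with {B, E}.
B --> C applies; add {C} → now {B, C, E}.
E --> F applies; add {F} → now {B, C, E, F}.
No further FD applies.

{B, C, E, F}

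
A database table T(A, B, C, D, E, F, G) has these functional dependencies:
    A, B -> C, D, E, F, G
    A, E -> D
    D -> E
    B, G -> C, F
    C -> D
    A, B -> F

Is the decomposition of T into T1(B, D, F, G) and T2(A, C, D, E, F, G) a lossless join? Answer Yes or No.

T1 ∩ T2 = {D, F, G}; its closure under F is {D, E, F, G}.
Neither T1 nor T2 is contained in that closure, so the decomposition is lossy.

No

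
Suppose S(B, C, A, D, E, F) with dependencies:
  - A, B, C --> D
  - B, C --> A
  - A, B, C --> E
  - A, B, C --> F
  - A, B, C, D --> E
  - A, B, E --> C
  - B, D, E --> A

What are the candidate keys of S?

{A, B, E}, {B, C}, {B, D, E}

Attributes never on any right-hand side: {B} — every candidate key must contain it.
Closure of {B, C} is {A, B, C, D, E, F}, the whole schema; {B, C} is a candidate key.
Closure of {A, B, E} is {A, B, C, D, E, F}, the whole schema; {A, B, E} is a candidate key.
Closure of {B, D, E} is {A, B, C, D, E, F}, the whole schema; {B, D, E} is a candidate key.
No proper subset of any of these is a key, and no other minimal superkey exists.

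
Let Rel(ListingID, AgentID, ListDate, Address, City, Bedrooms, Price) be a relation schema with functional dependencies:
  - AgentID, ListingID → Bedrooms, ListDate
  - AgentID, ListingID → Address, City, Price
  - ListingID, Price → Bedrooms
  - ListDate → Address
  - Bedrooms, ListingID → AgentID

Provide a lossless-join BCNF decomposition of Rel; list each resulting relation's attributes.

Candidate keys of the original relation: {AgentID, ListingID}, {Bedrooms, ListingID}, {ListingID, Price}.
In {Address, AgentID, Bedrooms, City, ListDate, ListingID, Price}, {ListDate} is not a superkey ({ListDate}⁺ restricted to this set is {Address, ListDate}), so split on ListDate → Address into {Address, ListDate} and {AgentID, Bedrooms, City, ListDate, ListingID, Price}.
{Address, ListDate} is in BCNF.
{AgentID, Bedrooms, City, ListDate, ListingID, Price} is in BCNF.

{Address, ListDate}; {AgentID, Bedrooms, City, ListDate, ListingID, Price}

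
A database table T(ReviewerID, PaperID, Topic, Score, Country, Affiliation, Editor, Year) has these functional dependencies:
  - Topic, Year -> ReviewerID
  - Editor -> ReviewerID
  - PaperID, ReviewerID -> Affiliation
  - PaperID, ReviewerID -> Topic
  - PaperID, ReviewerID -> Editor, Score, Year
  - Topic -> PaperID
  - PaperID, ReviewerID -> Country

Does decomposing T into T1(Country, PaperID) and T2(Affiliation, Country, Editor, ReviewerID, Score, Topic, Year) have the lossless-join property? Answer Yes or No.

No

The shared attributes are {Country} and {Country}⁺ = {Country}.
T1 ⊄ {Country} and T2 ⊄ {Country}, so the split is lossy.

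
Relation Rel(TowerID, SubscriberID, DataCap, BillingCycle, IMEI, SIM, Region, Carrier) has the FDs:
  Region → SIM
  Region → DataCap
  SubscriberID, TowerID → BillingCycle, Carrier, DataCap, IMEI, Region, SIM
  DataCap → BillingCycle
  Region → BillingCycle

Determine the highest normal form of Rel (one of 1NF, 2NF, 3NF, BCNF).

Candidate key: {SubscriberID, TowerID}. Prime attributes: {SubscriberID, TowerID}.
For Region → SIM we have {Region}⁺ = {BillingCycle, DataCap, Region, SIM}; {Region} is not a superkey, so BCNF fails.
Region → SIM determines the non-prime attribute {SIM} from a non-superkey — 3NF is violated.
No proper subset of a key has a non-prime attribute in its closure, so there is no partial dependency; 2NF holds.

2NF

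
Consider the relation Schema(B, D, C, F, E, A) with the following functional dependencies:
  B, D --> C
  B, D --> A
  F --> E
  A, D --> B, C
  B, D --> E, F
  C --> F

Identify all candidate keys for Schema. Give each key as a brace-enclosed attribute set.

{A, D}, {B, D}

No FD produces {D}, so it must be in every candidate key.
{A, D}⁺ = {A, B, C, D, E, F}, which is every attribute, so {A, D} is a candidate key.
{B, D}⁺ = {A, B, C, D, E, F}, which is every attribute, so {B, D} is a candidate key.
Any other superkey properly contains one of these, so there are no further candidate keys.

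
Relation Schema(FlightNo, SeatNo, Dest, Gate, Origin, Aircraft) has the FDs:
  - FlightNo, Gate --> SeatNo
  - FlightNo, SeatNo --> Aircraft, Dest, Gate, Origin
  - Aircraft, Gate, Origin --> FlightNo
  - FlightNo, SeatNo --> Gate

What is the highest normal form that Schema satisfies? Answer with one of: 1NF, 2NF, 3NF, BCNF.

Candidate keys: {Aircraft, Gate, Origin}, {FlightNo, Gate}, {FlightNo, SeatNo}. Prime attributes: {Aircraft, FlightNo, Gate, Origin, SeatNo}.
Each dependency's left side is a superkey — BCNF holds.

BCNF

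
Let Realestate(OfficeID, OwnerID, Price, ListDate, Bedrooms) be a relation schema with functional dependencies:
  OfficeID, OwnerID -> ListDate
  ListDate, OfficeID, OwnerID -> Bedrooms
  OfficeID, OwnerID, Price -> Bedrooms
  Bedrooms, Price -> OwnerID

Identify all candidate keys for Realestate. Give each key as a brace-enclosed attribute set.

{Bedrooms, OfficeID, Price}, {OfficeID, OwnerID, Price}

{OfficeID, Price} never appear on the right of any FD, so every key must include all of them.
Closure of {Bedrooms, OfficeID, Price} is {Bedrooms, ListDate, OfficeID, OwnerID, Price}, the whole schema; {Bedrooms, OfficeID, Price} is a candidate key.
Closure of {OfficeID, OwnerID, Price} is {Bedrooms, ListDate, OfficeID, OwnerID, Price}, the whole schema; {OfficeID, OwnerID, Price} is a candidate key.
No proper subset of any of these is a key, and no other minimal superkey exists.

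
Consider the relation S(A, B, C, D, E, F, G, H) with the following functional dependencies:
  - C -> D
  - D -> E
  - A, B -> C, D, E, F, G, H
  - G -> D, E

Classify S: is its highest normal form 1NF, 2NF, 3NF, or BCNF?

2NF

Candidate key: {A, B}. Prime attributes: {A, B}.
For C -> D we have {C}⁺ = {C, D, E}; {C} is not a superkey, so BCNF fails.
Because {D} is non-prime and the left side of C -> D is not a superkey, the relation is not in 3NF.
Checking every proper subset of each key, none determines a non-prime attribute — 2NF is satisfied.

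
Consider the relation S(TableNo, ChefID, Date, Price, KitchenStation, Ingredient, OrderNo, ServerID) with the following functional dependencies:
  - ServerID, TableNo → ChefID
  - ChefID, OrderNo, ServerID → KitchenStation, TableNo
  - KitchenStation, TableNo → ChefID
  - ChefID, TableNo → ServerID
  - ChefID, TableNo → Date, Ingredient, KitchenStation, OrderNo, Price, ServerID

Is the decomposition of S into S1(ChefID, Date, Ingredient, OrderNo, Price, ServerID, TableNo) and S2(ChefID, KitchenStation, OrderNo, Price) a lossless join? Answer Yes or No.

No

The shared attributes are {ChefID, OrderNo, Price} and {ChefID, OrderNo, Price}⁺ = {ChefID, OrderNo, Price}.
The closure covers neither S1 nor S2 entirely; the join is not lossless.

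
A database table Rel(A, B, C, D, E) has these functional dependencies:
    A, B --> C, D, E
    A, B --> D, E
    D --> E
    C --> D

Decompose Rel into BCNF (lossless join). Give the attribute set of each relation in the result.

Candidate key of the original relation: {A, B}.
Within {A, B, C, D, E}: {D}⁺ ∩ {A, B, C, D, E} = {D, E}, not the whole set, so D --> E violates BCNF; decompose into {D, E} and {A, B, C, D}.
{D, E} has no BCNF violation.
Within {A, B, C, D}: {C}⁺ ∩ {A, B, C, D} = {C, D}, not the whole set, so C --> D violates BCNF; decompose into {C, D} and {A, B, C}.
{C, D} has no BCNF violation.
{A, B, C} has no BCNF violation.

{A, B, C}; {C, D}; {D, E}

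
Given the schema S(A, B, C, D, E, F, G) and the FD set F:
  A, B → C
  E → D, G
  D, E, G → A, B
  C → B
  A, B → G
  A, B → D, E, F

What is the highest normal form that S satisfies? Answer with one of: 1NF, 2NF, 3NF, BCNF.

3NF

Candidate keys: {A, B}, {A, C}, {E}. Prime attributes: {A, B, C, E}.
For C → B we have {C}⁺ = {B, C}; {C} is not a superkey, so BCNF fails.
But every attribute on its right side ({B}) is prime, and the same holds for every other non-superkey FD, so 3NF still holds.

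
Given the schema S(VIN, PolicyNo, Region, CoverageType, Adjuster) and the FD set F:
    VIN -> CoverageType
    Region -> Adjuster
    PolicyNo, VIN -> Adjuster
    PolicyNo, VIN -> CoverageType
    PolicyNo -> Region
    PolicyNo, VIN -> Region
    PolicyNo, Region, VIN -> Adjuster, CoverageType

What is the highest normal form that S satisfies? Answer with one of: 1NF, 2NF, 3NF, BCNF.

Candidate key: {PolicyNo, VIN}. Prime attributes: {PolicyNo, VIN}.
For VIN -> CoverageType we have {VIN}⁺ = {CoverageType, VIN}; {VIN} is not a superkey, so BCNF fails.
Because {CoverageType} is non-prime and the left side of VIN -> CoverageType is not a superkey, the relation is not in 3NF.
The proper key subset {PolicyNo} of {PolicyNo, VIN} determines non-prime {Adjuster, Region}, so the relation is not even in 2NF.

1NF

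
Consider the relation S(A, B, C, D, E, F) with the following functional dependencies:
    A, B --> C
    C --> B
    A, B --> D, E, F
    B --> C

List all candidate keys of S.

{A, B}, {A, C}

{A} never appears on the right of any FD, so every key must include it.
{A, B} is a candidate key since {A, B}⁺ = {A, B, C, D, E, F} covers every attribute.
{A, C} is a candidate key since {A, C}⁺ = {A, B, C, D, E, F} covers every attribute.
Any other superkey properly contains one of these, so there are no further candidate keys.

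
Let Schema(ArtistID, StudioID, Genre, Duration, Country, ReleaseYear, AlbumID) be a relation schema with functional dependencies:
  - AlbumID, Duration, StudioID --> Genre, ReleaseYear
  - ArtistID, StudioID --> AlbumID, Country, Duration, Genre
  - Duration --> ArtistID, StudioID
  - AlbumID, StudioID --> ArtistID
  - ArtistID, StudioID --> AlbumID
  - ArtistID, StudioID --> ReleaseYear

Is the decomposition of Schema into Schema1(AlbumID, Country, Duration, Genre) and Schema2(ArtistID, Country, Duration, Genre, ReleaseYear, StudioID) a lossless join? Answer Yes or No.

Yes

The shared attributes are {Country, Duration, Genre} and {Country, Duration, Genre}⁺ = {AlbumID, ArtistID, Country, Duration, Genre, ReleaseYear, StudioID}.
Since Schema1 ⊆ {AlbumID, ArtistID, Country, Duration, Genre, ReleaseYear, StudioID}, the intersection is a superkey of Schema1; the decomposition is lossless.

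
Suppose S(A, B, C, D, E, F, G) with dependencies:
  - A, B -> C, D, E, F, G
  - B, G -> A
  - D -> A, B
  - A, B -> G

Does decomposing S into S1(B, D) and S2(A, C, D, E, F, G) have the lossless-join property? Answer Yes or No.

S1 ∩ S2 = {D}; its closure under F is {A, B, C, D, E, F, G}.
S1 is contained in that closure, so S1 ∩ S2 -> S1 holds and the join is lossless.

Yes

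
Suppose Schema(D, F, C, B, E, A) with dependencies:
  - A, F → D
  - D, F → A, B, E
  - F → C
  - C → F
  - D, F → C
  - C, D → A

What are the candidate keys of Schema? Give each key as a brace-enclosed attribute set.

{A, C} is a candidate key since {A, C}⁺ = {A, B, C, D, E, F} covers every attribute.
{A, F} is a candidate key since {A, F}⁺ = {A, B, C, D, E, F} covers every attribute.
{C, D} is a candidate key since {C, D}⁺ = {A, B, C, D, E, F} covers every attribute.
{D, F} is a candidate key since {D, F}⁺ = {A, B, C, D, E, F} covers every attribute.
Any other superkey properly contains one of these, so there are no further candidate keys.

{A, C}, {A, F}, {C, D}, {D, F}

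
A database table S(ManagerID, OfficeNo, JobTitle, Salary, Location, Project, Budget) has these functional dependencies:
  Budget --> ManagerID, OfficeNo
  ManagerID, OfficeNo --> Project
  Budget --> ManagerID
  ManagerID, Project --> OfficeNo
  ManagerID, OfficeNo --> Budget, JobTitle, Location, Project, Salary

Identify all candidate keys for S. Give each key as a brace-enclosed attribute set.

{Budget}⁺ = {Budget, JobTitle, Location, ManagerID, OfficeNo, Project, Salary}, which is every attribute, so {Budget} is a candidate key.
{ManagerID, OfficeNo}⁺ = {Budget, JobTitle, Location, ManagerID, OfficeNo, Project, Salary}, which is every attribute, so {ManagerID, OfficeNo} is a candidate key.
{ManagerID, Project}⁺ = {Budget, JobTitle, Location, ManagerID, OfficeNo, Project, Salary}, which is every attribute, so {ManagerID, Project} is a candidate key.
These are minimal and exhaustive — every other superkey contains one of them.

{Budget}, {ManagerID, OfficeNo}, {ManagerID, Project}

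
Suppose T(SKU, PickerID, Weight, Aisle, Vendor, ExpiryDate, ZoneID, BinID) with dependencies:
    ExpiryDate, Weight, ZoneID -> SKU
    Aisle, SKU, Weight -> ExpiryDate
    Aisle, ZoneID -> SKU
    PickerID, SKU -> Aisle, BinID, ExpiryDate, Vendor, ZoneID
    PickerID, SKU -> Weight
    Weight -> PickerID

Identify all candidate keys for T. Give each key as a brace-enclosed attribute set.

{Aisle, PickerID, ZoneID}, {Aisle, Weight, ZoneID}, {ExpiryDate, Weight, ZoneID}, {PickerID, SKU}, {SKU, Weight}

{PickerID, SKU} is a candidate key since {PickerID, SKU}⁺ = {Aisle, BinID, ExpiryDate, PickerID, SKU, Vendor, Weight, ZoneID} covers every attribute.
{SKU, Weight} is a candidate key since {SKU, Weight}⁺ = {Aisle, BinID, ExpiryDate, PickerID, SKU, Vendor, Weight, ZoneID} covers every attribute.
{Aisle, PickerID, ZoneID} is a candidate key since {Aisle, PickerID, ZoneID}⁺ = {Aisle, BinID, ExpiryDate, PickerID, SKU, Vendor, Weight, ZoneID} covers every attribute.
{Aisle, Weight, ZoneID} is a candidate key since {Aisle, Weight, ZoneID}⁺ = {Aisle, BinID, ExpiryDate, PickerID, SKU, Vendor, Weight, ZoneID} covers every attribute.
{ExpiryDate, Weight, ZoneID} is a candidate key since {ExpiryDate, Weight, ZoneID}⁺ = {Aisle, BinID, ExpiryDate, PickerID, SKU, Vendor, Weight, ZoneID} covers every attribute.
These are minimal and exhaustive — every other superkey contains one of them.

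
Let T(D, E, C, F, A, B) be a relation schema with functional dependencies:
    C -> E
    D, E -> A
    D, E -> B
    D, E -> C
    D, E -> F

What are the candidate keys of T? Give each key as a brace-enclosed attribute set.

No FD produces {D}, so it must be in every candidate key.
{C, D} is a candidate key since {C, D}⁺ = {A, B, C, D, E, F} covers every attribute.
{D, E} is a candidate key since {D, E}⁺ = {A, B, C, D, E, F} covers every attribute.
No proper subset of any of these is a key, and no other minimal superkey exists.

{C, D}, {D, E}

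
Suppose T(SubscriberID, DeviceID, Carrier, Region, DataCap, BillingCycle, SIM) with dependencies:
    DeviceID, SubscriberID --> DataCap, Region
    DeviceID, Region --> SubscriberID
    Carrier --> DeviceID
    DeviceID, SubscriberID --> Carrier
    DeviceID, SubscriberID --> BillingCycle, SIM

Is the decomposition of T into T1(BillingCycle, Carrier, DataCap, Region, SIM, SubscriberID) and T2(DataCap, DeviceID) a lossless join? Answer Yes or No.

No

The shared attributes are {DataCap} and {DataCap}⁺ = {DataCap}.
Neither T1 nor T2 is contained in that closure, so the decomposition is lossy.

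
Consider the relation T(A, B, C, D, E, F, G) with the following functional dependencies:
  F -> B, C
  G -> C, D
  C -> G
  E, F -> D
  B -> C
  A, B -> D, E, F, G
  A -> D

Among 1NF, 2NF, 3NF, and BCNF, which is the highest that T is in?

Candidate keys: {A, B}, {A, F}. Prime attributes: {A, B, F}.
F -> B, C: {F}⁺ = {B, C, D, F, G}, which is not all of the attributes, so the left side is not a superkey — BCNF is violated.
F -> B, C determines the non-prime attribute {C} from a non-superkey — 3NF is violated.
Since {A} ⊂ {A, B} and {A}⁺ ⊇ {D} with {D} non-prime, there is a partial dependency; 2NF fails.

1NF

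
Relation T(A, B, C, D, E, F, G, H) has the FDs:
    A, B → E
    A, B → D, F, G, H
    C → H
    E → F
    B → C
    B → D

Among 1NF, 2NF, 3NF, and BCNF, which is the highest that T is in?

Candidate key: {A, B}. Prime attributes: {A, B}.
C → H breaks BCNF: {C}⁺ = {C, H}, so {C} is not a superkey.
C → H determines the non-prime attribute {H} from a non-superkey — 3NF is violated.
The proper key subset {B} of {A, B} determines non-prime {C, D, H}, so the relation is not even in 2NF.

1NF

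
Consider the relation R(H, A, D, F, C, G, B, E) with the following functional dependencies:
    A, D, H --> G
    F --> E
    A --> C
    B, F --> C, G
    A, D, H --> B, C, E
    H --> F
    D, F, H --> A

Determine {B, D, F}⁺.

{B, C, D, E, F, G}

Start with {B, D, F}.
F --> E applies; add {E} → now {B, D, E, F}.
B, F --> C, G applies; add {C, G} → now {B, C, D, E, F, G}.
No further FD applies.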